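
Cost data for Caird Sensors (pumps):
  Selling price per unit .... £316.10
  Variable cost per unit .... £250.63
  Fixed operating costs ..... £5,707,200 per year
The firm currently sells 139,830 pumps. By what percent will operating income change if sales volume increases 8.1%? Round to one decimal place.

+21.5%

Contribution at this volume is 139,830 × £65.47 = £9,154,670.10.
Operating income = contribution − fixed costs = £9,154,670.10 − £5,707,200 = £3,447,470.10.
DOL = contribution ÷ EBIT = £9,154,670.10 ÷ £3,447,470.10 = 2.6555.
Operating income changes by 2.6555 × +8.1% = +21.5%.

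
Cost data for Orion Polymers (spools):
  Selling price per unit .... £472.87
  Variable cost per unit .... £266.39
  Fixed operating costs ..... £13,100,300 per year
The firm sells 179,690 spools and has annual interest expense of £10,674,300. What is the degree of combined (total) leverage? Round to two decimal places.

2.78

Contribution at this volume is 179,690 × £206.48 = £37,102,391.20.
Operating income = contribution − fixed costs = £37,102,391.20 − £13,100,300 = £24,002,091.20. Interest = £10,674,300.00.
DOL = £37,102,391.20 ÷ £24,002,091.20 = 1.5458; DFL = £24,002,091.20 ÷ £13,327,791.20 = 1.8009.
DCL = DOL × DFL = 1.5458 × 1.8009 = 2.7838.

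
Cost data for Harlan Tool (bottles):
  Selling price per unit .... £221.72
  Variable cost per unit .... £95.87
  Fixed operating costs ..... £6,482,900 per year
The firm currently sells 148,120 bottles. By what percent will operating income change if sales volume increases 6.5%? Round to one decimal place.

+10.0%

Total contribution margin = 148,120 × £125.85 = £18,640,902.00.
EBIT = £18,640,902.00 − £6,482,900 = £12,158,002.00.
So DOL = total CM / EBIT = £18,640,902.00 / £12,158,002.00 = 1.5332.
Operating income changes by 1.5332 × +6.5% = +10.0%.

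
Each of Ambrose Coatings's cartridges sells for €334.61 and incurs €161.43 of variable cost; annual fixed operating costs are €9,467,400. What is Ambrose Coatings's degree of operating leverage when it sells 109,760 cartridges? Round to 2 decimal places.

Contribution at this volume is 109,760 × €173.18 = €19,008,236.80.
Operating income = contribution − fixed costs = €19,008,236.80 − €9,467,400 = €9,540,836.80.
So DOL = total CM / EBIT = €19,008,236.80 / €9,540,836.80 = 1.9923.

1.99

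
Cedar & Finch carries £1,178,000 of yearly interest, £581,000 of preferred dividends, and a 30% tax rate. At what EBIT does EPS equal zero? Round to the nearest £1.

Grossing the preferred dividend up to pre-tax terms: £581,000 / (1 − 0.30) = £830,000.00.
EPS = 0 when EBIT covers interest plus the pre-tax preferred burden: £1,178,000 + £830,000.00 = £2,008,000.00.

£2,008,000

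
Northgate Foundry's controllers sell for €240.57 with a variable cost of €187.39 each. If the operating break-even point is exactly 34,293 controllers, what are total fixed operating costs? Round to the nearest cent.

Unit CM = price − variable cost = €240.57 − €187.39 = €53.18.
Since BE = FC / CM, FC = 34,293 × €53.18 = €1,823,701.74.

€1,823,701.74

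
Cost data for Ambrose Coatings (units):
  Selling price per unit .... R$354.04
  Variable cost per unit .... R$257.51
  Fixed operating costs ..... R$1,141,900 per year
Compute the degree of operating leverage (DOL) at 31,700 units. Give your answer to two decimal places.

1.60

At 31,700 units, contribution = 31,700 × R$96.53 = R$3,060,001.00.
Subtracting fixed costs: EBIT = R$3,060,001.00 − R$1,141,900 = R$1,918,101.00.
So DOL = total CM / EBIT = R$3,060,001.00 / R$1,918,101.00 = 1.5953.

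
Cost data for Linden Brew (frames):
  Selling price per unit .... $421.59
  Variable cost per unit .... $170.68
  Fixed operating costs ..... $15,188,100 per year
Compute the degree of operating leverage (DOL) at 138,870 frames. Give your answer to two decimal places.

Total contribution margin = 138,870 × $250.91 = $34,843,871.70.
EBIT = $34,843,871.70 − $15,188,100 = $19,655,771.70.
DOL = contribution ÷ EBIT = $34,843,871.70 ÷ $19,655,771.70 = 1.7727.

1.77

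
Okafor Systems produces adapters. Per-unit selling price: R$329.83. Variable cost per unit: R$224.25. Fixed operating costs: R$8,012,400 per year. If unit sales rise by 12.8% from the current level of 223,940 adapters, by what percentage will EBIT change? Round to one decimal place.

+19.4%

At 223,940 units, contribution = 223,940 × R$105.58 = R$23,643,585.20.
EBIT = R$23,643,585.20 − R$8,012,400 = R$15,631,185.20.
DOL = contribution ÷ EBIT = R$23,643,585.20 ÷ R$15,631,185.20 = 1.5126.
Operating income changes by 1.5126 × +12.8% = +19.4%.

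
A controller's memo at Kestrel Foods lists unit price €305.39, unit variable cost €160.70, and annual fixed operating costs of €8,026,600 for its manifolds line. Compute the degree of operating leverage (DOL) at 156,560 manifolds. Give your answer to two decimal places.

Total contribution margin = 156,560 × €144.69 = €22,652,666.40.
Operating income = contribution − fixed costs = €22,652,666.40 − €8,026,600 = €14,626,066.40.
Degree of operating leverage = €22,652,666.40 / €14,626,066.40 = 1.5488.

1.55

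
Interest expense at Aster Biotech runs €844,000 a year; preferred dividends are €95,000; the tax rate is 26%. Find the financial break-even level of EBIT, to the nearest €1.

€972,378

Grossing the preferred dividend up to pre-tax terms: €95,000 / (1 − 0.26) = €128,378.38.
EPS = 0 when EBIT covers interest plus the pre-tax preferred burden: €844,000 + €128,378.38 = €972,378.38.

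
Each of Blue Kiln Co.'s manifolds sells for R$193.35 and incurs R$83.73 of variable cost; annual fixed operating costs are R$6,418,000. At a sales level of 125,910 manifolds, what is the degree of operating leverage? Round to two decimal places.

1.87

Contribution at this volume is 125,910 × R$109.62 = R$13,802,254.20.
Operating income = contribution − fixed costs = R$13,802,254.20 − R$6,418,000 = R$7,384,254.20.
So DOL = total CM / EBIT = R$13,802,254.20 / R$7,384,254.20 = 1.8691.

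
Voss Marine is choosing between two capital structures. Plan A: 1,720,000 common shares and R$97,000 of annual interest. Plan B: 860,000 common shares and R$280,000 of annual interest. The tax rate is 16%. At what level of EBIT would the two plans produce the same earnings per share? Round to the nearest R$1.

R$463,000

Set EPS_A = EPS_B: (EBIT − R$97,000)(1 − 0.16) ÷ 1,720,000 = (EBIT − R$280,000)(1 − 0.16) ÷ 860,000.
Cancelling (1 − t) and cross-multiplying: 860,000·(EBIT − 97,000) = 1,720,000·(EBIT − 280,000).
EBIT × (1,720,000 − 860,000) = 280,000 × 1,720,000 − 97,000 × 860,000 = 398,180,000,000, so EBIT = 398,180,000,000 ÷ 860,000 = 463,000.00.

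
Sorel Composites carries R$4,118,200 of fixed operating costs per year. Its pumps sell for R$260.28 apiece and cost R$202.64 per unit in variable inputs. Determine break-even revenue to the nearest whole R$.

Contribution margin per unit = R$260.28 − R$202.64 = R$57.64, a CM ratio of R$57.64 ÷ R$260.28 = 0.2215.
Break-even sales = FC ÷ CM ratio = R$4,118,200 × R$260.28 / R$57.64 = R$18,596,202.

R$18,596,202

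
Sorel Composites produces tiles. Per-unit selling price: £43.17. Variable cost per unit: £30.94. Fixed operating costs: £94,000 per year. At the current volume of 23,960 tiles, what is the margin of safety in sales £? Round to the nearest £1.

Contribution margin per unit = £43.17 − £30.94 = £12.23. Break-even units = £94,000 ÷ £12.23 = 7,686.02; break-even revenue = 7,686.02 × £43.17 = £331,805.40.
Current sales = 23,960 × £43.17 = £1,034,353.20.
Margin of safety = £1,034,353.20 − £331,805.40 = £702,548.

£702,548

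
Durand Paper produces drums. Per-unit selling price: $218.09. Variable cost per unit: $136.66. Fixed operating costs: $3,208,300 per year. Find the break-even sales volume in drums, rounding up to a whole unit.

Contribution margin per unit = $218.09 − $136.66 = $81.43.
Units to break even: $3,208,300 ÷ $81.43 = 39,399.48, rounded up to 39,400.

39,400 drums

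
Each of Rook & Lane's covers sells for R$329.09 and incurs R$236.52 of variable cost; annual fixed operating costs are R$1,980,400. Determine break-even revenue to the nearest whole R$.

R$7,040,400

CM per unit = R$329.09 − R$236.52 = R$92.57; CM ratio = R$92.57 / R$329.09 = 0.2813.
Break-even sales = FC ÷ CM ratio = R$1,980,400 × R$329.09 / R$92.57 = R$7,040,400.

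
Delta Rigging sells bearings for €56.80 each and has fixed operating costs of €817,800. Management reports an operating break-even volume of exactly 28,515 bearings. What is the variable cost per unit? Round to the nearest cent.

€28.12

Contribution per unit must be FC / Q = €817,800 / 28,515 = €28.6796.
Hence VC = price − CM = €56.80 − €28.6796 = €28.12.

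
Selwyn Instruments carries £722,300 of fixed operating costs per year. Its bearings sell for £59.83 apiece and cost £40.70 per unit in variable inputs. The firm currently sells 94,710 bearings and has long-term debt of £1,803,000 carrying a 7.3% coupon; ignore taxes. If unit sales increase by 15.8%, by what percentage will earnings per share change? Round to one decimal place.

+29.9%

At 94,710 units, contribution = 94,710 × £19.13 = £1,811,802.30.
Subtracting fixed costs: EBIT = £1,811,802.30 − £722,300 = £1,089,502.30.
Interest = £131,619.00, so EBIT − I = £957,883.30.
Degree of combined leverage = contribution ÷ (EBIT − I) = £1,811,802.30 ÷ £957,883.30 = 1.8915.
%ΔEPS = DCL × %ΔSales = 1.8915 × +15.8% = +29.9%.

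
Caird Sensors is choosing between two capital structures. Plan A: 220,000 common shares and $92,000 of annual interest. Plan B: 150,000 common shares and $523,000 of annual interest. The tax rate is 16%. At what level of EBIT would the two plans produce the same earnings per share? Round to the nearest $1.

Set EPS_A = EPS_B: (EBIT − $92,000)(1 − 0.16) ÷ 220,000 = (EBIT − $523,000)(1 − 0.16) ÷ 150,000.
Cancelling (1 − t) and cross-multiplying: 150,000·(EBIT − 92,000) = 220,000·(EBIT − 523,000).
Solving, EBIT = (523,000·220,000 − 92,000·150,000) / (220,000 − 150,000) = 101,260,000,000 / 70,000 = 1,446,571.43.

$1,446,571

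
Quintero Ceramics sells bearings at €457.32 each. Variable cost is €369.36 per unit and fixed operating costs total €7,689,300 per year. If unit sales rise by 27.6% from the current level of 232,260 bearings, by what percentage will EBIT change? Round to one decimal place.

+44.3%

Contribution at this volume is 232,260 × €87.96 = €20,429,589.60.
Subtracting fixed costs: EBIT = €20,429,589.60 − €7,689,300 = €12,740,289.60.
Degree of operating leverage = €20,429,589.60 / €12,740,289.60 = 1.6035.
Operating income changes by 1.6035 × +27.6% = +44.3%.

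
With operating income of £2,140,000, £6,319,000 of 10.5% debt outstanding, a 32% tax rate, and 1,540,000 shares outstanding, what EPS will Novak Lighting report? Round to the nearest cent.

£0.65

Pre-tax income = £2,140,000 − £663,495.00 = £1,476,505.00.
After tax at 32%: net income = £1,476,505.00 × 0.68 = £1,004,023.40.
EPS = £1,004,023.40 ÷ 1,540,000 = £0.65.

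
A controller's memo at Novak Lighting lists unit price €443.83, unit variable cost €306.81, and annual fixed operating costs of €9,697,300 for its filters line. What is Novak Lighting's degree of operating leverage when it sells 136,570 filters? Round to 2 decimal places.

Total contribution margin = 136,570 × €137.02 = €18,712,821.40.
EBIT = €18,712,821.40 − €9,697,300 = €9,015,521.40.
DOL = contribution ÷ EBIT = €18,712,821.40 ÷ €9,015,521.40 = 2.0756.

2.08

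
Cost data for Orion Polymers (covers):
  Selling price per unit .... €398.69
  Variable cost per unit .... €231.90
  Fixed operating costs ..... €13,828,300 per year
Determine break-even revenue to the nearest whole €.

CM per unit = €398.69 − €231.90 = €166.79; CM ratio = €166.79 / €398.69 = 0.4183.
Break-even sales = FC ÷ CM ratio = €13,828,300 × €398.69 / €166.79 = €33,054,769.

€33,054,769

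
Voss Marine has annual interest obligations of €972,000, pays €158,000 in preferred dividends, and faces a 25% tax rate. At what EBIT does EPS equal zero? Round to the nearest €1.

Preferred dividends are paid after tax, so their pre-tax equivalent is €158,000 ÷ (1 − 0.25) = €210,666.67.
EPS = 0 when EBIT covers interest plus the pre-tax preferred burden: €972,000 + €210,666.67 = €1,182,666.67.

€1,182,667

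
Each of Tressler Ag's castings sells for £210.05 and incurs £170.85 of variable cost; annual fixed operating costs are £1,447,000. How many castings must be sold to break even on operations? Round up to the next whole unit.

36,914 castings

Each unit contributes £210.05 − £170.85 = £39.20.
Units to break even: £1,447,000 ÷ £39.20 = 36,913.27, rounded up to 36,914.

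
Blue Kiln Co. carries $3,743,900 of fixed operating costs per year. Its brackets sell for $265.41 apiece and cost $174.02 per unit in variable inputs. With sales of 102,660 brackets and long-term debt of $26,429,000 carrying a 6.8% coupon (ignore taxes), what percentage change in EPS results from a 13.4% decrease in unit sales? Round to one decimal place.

-32.7%

Contribution at this volume is 102,660 × $91.39 = $9,382,097.40.
EBIT = $9,382,097.40 − $3,743,900 = $5,638,197.40.
After interest of $1,797,172.00, pre-tax earnings = $3,841,025.40.
Degree of combined leverage = contribution ÷ (EBIT − I) = $9,382,097.40 ÷ $3,841,025.40 = 2.4426.
%ΔEPS = DCL × %ΔSales = 2.4426 × -13.4% = -32.7%.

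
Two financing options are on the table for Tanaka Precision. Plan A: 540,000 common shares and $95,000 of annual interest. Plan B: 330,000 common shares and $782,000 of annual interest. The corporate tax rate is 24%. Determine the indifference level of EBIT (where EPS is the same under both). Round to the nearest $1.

Set EPS_A = EPS_B: (EBIT − $95,000)(1 − 0.24) ÷ 540,000 = (EBIT − $782,000)(1 − 0.24) ÷ 330,000.
Cancelling (1 − t) and cross-multiplying: 330,000·(EBIT − 95,000) = 540,000·(EBIT − 782,000).
EBIT × (540,000 − 330,000) = 782,000 × 540,000 − 95,000 × 330,000 = 390,930,000,000, so EBIT = 390,930,000,000 ÷ 210,000 = 1,861,571.43.

$1,861,571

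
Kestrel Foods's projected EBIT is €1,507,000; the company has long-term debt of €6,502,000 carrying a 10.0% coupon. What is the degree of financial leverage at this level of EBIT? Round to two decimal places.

1.76

Annual interest charges come to €650,200.00.
DFL = EBIT ÷ (EBIT − I) = €1,507,000 ÷ (€1,507,000 − €650,200.00) = €1,507,000 ÷ €856,800.00 = 1.7589.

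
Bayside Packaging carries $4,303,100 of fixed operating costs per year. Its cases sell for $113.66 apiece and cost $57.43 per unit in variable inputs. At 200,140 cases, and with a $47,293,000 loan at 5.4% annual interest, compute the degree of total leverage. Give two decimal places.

2.56

Total contribution margin = 200,140 × $56.23 = $11,253,872.20.
Operating income = contribution − fixed costs = $11,253,872.20 − $4,303,100 = $6,950,772.20. Interest = $2,553,822.00.
DOL = $11,253,872.20 ÷ $6,950,772.20 = 1.6191; DFL = $6,950,772.20 ÷ $4,396,950.20 = 1.5808.
DCL = DOL × DFL = 1.6191 × 1.5808 = 2.5595.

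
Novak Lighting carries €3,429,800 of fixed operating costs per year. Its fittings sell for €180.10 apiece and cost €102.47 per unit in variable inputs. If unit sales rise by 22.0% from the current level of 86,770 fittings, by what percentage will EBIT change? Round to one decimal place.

+44.8%

At 86,770 units, contribution = 86,770 × €77.63 = €6,735,955.10.
Operating income = contribution − fixed costs = €6,735,955.10 − €3,429,800 = €3,306,155.10.
So DOL = total CM / EBIT = €6,735,955.10 / €3,306,155.10 = 2.0374.
Operating income changes by 2.0374 × +22.0% = +44.8%.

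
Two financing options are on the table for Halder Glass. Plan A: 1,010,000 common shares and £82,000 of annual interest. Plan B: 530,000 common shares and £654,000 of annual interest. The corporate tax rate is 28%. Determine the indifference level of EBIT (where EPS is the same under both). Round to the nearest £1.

£1,285,583

At indifference, (EBIT − 82,000)(1 − t)/1,010,000 = (EBIT − 654,000)(1 − t)/530,000.
Cancelling (1 − t) and cross-multiplying: 530,000·(EBIT − 82,000) = 1,010,000·(EBIT − 654,000).
EBIT × (1,010,000 − 530,000) = 654,000 × 1,010,000 − 82,000 × 530,000 = 617,080,000,000, so EBIT = 617,080,000,000 ÷ 480,000 = 1,285,583.33.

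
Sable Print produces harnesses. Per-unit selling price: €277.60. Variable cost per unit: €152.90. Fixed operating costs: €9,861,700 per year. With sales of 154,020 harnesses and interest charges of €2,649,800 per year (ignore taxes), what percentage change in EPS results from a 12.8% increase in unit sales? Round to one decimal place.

+36.7%

At 154,020 units, contribution = 154,020 × €124.70 = €19,206,294.00.
EBIT = €19,206,294.00 − €9,861,700 = €9,344,594.00.
Interest = €2,649,800.00, so EBIT − I = €6,694,794.00.
DCL = total CM / (EBIT − I) = €19,206,294.00 / €6,694,794.00 = 2.8688.
%ΔEPS = DCL × %ΔSales = 2.8688 × +12.8% = +36.7%.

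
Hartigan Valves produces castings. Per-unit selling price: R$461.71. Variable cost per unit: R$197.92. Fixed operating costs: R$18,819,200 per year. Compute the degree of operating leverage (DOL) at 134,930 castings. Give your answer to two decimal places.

Contribution at this volume is 134,930 × R$263.79 = R$35,593,184.70.
EBIT = R$35,593,184.70 − R$18,819,200 = R$16,773,984.70.
So DOL = total CM / EBIT = R$35,593,184.70 / R$16,773,984.70 = 2.1219.

2.12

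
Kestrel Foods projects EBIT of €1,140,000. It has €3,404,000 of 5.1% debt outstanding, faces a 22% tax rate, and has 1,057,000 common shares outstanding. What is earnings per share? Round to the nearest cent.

Pre-tax income = €1,140,000 − €173,604.00 = €966,396.00.
Net income = €966,396.00 × (1 − 0.22) = €753,788.88.
Per share: €753,788.88 / 1,057,000 shares = €0.71.

€0.71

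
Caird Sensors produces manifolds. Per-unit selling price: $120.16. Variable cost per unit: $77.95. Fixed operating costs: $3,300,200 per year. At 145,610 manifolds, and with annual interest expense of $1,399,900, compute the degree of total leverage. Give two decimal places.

At 145,610 units, contribution = 145,610 × $42.21 = $6,146,198.10.
Operating income = contribution − fixed costs = $6,146,198.10 − $3,300,200 = $2,845,998.10. Interest = $1,399,900.00.
DOL = $6,146,198.10 ÷ $2,845,998.10 = 2.1596; DFL = $2,845,998.10 ÷ $1,446,098.10 = 1.9681.
Combined leverage = 2.1596 × 1.9681 = 4.2503.

4.25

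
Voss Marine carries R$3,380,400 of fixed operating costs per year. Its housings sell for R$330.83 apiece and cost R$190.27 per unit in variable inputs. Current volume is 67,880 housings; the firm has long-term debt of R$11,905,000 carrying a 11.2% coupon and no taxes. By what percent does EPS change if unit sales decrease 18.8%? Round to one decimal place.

At 67,880 units, contribution = 67,880 × R$140.56 = R$9,541,212.80.
Subtracting fixed costs: EBIT = R$9,541,212.80 − R$3,380,400 = R$6,160,812.80.
Interest = R$1,333,360.00, so EBIT − I = R$4,827,452.80.
DCL = total CM / (EBIT − I) = R$9,541,212.80 / R$4,827,452.80 = 1.9764.
%ΔEPS = DCL × %ΔSales = 1.9764 × -18.8% = -37.2%.

-37.2%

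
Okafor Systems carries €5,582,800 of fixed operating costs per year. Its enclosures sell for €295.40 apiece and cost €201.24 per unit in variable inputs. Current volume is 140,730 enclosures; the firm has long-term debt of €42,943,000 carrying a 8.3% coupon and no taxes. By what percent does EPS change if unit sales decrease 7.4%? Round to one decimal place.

-23.9%

At 140,730 units, contribution = 140,730 × €94.16 = €13,251,136.80.
EBIT = €13,251,136.80 − €5,582,800 = €7,668,336.80.
After interest of €3,564,269.00, pre-tax earnings = €4,104,067.80.
Degree of combined leverage = contribution ÷ (EBIT − I) = €13,251,136.80 ÷ €4,104,067.80 = 3.2288.
%ΔEPS = DCL × %ΔSales = 3.2288 × -7.4% = -23.9%.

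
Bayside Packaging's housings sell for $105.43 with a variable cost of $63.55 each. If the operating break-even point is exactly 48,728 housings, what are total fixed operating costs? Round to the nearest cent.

$2,040,728.64

Each unit contributes $105.43 − $63.55 = $41.88.
Since BE = FC / CM, FC = 48,728 × $41.88 = $2,040,728.64.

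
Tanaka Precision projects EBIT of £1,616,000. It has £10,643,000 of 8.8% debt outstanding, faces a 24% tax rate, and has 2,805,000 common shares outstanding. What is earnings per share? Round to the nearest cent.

£0.18

Pre-tax income = £1,616,000 − £936,584.00 = £679,416.00.
After tax at 24%: net income = £679,416.00 × 0.76 = £516,356.16.
Per share: £516,356.16 / 2,805,000 shares = £0.18.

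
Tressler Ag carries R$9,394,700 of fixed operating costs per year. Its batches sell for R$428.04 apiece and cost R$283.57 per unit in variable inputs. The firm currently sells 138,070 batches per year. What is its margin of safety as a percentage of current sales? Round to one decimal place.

Unit CM = price − variable cost = R$428.04 − R$283.57 = R$144.47. Break-even units = R$9,394,700 ÷ R$144.47 = 65,028.73; break-even revenue = 65,028.73 × R$428.04 = R$27,834,895.74.
Current sales = 138,070 × R$428.04 = R$59,099,482.80.
Margin of safety = (R$59,099,482.80 − R$27,834,895.74) ÷ R$59,099,482.80 = 52.9%.

52.9%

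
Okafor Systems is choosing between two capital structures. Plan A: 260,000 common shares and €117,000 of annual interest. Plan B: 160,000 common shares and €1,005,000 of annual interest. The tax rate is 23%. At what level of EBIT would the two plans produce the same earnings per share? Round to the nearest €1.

Set EPS_A = EPS_B: (EBIT − €117,000)(1 − 0.23) ÷ 260,000 = (EBIT − €1,005,000)(1 − 0.23) ÷ 160,000.
Cancelling (1 − t) and cross-multiplying: 160,000·(EBIT − 117,000) = 260,000·(EBIT − 1,005,000).
EBIT × (260,000 − 160,000) = 1,005,000 × 260,000 − 117,000 × 160,000 = 242,580,000,000, so EBIT = 242,580,000,000 ÷ 100,000 = 2,425,800.00.

€2,425,800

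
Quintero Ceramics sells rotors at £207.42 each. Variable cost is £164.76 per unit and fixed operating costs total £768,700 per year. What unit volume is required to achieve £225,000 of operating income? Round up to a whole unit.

Unit CM = price − variable cost = £207.42 − £164.76 = £42.66.
Units = (FC + target) / CM = (£768,700 + £225,000) / £42.66 = 23,293.48, so 23,294 rotors.

23,294 rotors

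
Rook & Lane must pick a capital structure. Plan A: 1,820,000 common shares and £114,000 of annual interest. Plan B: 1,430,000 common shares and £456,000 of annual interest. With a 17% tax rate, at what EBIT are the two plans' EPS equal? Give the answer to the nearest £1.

£1,710,000

Set EPS_A = EPS_B: (EBIT − £114,000)(1 − 0.17) ÷ 1,820,000 = (EBIT − £456,000)(1 − 0.17) ÷ 1,430,000.
The (1 − t) factor cancels: (EBIT − 114,000) × 1,430,000 = (EBIT − 456,000) × 1,820,000.
Solving, EBIT = (456,000·1,820,000 − 114,000·1,430,000) / (1,820,000 − 1,430,000) = 666,900,000,000 / 390,000 = 1,710,000.00.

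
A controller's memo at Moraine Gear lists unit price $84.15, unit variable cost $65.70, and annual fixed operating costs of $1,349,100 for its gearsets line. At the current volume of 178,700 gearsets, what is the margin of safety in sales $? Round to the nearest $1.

$8,884,393

Unit CM = price − variable cost = $84.15 − $65.70 = $18.45. Break-even units = $1,349,100 ÷ $18.45 = 73,121.95; break-even revenue = 73,121.95 × $84.15 = $6,153,212.20.
Current sales = 178,700 × $84.15 = $15,037,605.00.
Margin of safety = $15,037,605.00 − $6,153,212.20 = $8,884,393.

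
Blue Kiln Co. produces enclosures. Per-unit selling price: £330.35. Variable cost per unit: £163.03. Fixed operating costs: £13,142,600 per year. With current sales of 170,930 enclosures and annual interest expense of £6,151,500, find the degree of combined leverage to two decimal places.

Contribution at this volume is 170,930 × £167.32 = £28,600,007.60.
Subtracting fixed costs: EBIT = £28,600,007.60 − £13,142,600 = £15,457,407.60. Interest = £6,151,500.00, so EBIT − I = £9,305,907.60.
DCL = contribution ÷ (EBIT − I) = £28,600,007.60 ÷ £9,305,907.60 = 3.0733.

3.07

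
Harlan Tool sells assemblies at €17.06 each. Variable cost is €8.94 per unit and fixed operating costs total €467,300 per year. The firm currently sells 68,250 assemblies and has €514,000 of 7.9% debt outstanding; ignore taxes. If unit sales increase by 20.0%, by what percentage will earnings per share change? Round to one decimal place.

Contribution at this volume is 68,250 × €8.12 = €554,190.00.
EBIT = €554,190.00 − €467,300 = €86,890.00.
After interest of €40,606.00, pre-tax earnings = €46,284.00.
DCL = total CM / (EBIT − I) = €554,190.00 / €46,284.00 = 11.9737.
%ΔEPS = DCL × %ΔSales = 11.9737 × +20.0% = +239.5%.

+239.5%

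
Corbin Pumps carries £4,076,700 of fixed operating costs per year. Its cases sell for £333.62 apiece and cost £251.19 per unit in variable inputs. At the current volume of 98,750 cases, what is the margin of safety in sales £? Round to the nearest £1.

Unit CM = price − variable cost = £333.62 − £251.19 = £82.43. Break-even units = £4,076,700 ÷ £82.43 = 49,456.51; break-even revenue = 49,456.51 × £333.62 = £16,499,680.38.
Current sales = 98,750 × £333.62 = £32,944,975.00.
Margin of safety = £32,944,975.00 − £16,499,680.38 = £16,445,295.

£16,445,295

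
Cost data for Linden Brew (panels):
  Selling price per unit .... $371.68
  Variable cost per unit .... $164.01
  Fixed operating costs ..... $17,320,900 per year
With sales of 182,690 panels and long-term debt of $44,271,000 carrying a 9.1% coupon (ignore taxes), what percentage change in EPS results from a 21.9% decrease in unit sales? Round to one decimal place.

-50.1%

Contribution at this volume is 182,690 × $207.67 = $37,939,232.30.
Operating income = contribution − fixed costs = $37,939,232.30 − $17,320,900 = $20,618,332.30.
After interest of $4,028,661.00, pre-tax earnings = $16,589,671.30.
Degree of combined leverage = contribution ÷ (EBIT − I) = $37,939,232.30 ÷ $16,589,671.30 = 2.2869.
EPS therefore changes by 2.2869 × (-21.9%) = -50.1%.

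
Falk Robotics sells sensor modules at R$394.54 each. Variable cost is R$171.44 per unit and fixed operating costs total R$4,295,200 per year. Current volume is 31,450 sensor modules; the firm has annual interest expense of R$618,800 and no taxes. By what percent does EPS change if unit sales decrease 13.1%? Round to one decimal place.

Total contribution margin = 31,450 × R$223.10 = R$7,016,495.00.
Operating income = contribution − fixed costs = R$7,016,495.00 − R$4,295,200 = R$2,721,295.00.
After interest of R$618,800.00, pre-tax earnings = R$2,102,495.00.
Degree of combined leverage = contribution ÷ (EBIT − I) = R$7,016,495.00 ÷ R$2,102,495.00 = 3.3372.
EPS therefore changes by 3.3372 × (-13.1%) = -43.7%.

-43.7%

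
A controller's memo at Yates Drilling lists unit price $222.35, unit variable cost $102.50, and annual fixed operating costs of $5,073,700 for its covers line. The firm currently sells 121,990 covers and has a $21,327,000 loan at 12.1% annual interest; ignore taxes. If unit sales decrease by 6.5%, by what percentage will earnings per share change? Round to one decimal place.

Contribution at this volume is 121,990 × $119.85 = $14,620,501.50.
Operating income = contribution − fixed costs = $14,620,501.50 − $5,073,700 = $9,546,801.50.
After interest of $2,580,567.00, pre-tax earnings = $6,966,234.50.
DCL = total CM / (EBIT − I) = $14,620,501.50 / $6,966,234.50 = 2.0988.
%ΔEPS = DCL × %ΔSales = 2.0988 × -6.5% = -13.6%.

-13.6%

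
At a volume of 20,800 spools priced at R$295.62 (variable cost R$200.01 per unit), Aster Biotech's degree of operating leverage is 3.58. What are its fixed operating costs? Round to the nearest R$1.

Contribution at this volume is 20,800 × R$95.61 = R$1,988,688.00.
Since DOL = CM ÷ EBIT, EBIT = R$1,988,688.00 ÷ 3.58 = R$555,499.44.
Fixed costs = CM − EBIT = R$1,988,688.00 − R$555,499.44 = R$1,433,189.

R$1,433,189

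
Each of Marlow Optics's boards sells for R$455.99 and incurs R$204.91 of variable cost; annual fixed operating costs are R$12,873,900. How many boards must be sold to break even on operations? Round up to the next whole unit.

Unit CM = price − variable cost = R$455.99 − R$204.91 = R$251.08.
Units to break even: R$12,873,900 ÷ R$251.08 = 51,274.10, rounded up to 51,275.

51,275 boards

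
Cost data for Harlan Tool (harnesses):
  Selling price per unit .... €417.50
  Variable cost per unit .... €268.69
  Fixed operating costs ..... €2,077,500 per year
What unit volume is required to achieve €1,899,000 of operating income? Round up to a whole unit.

26,722 harnesses

Each unit contributes €417.50 − €268.69 = €148.81.
Need Q such that Q × €148.81 − €2,077,500 = €1,899,000, i.e. Q = €3,976,500 / €148.81 = 26,721.99 → 26,722.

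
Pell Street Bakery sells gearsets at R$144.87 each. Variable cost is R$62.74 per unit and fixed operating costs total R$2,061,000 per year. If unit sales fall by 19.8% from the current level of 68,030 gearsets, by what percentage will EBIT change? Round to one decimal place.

-31.4%

Contribution at this volume is 68,030 × R$82.13 = R$5,587,303.90.
Operating income = contribution − fixed costs = R$5,587,303.90 − R$2,061,000 = R$3,526,303.90.
DOL = contribution ÷ EBIT = R$5,587,303.90 ÷ R$3,526,303.90 = 1.5845.
%ΔEBIT = DOL × %ΔSales = 1.5845 × -19.8% = -31.4%.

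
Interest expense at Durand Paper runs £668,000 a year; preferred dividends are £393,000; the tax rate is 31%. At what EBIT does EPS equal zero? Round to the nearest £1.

£1,237,565

Grossing the preferred dividend up to pre-tax terms: £393,000 / (1 − 0.31) = £569,565.22.
EPS = 0 when EBIT covers interest plus the pre-tax preferred burden: £668,000 + £569,565.22 = £1,237,565.22.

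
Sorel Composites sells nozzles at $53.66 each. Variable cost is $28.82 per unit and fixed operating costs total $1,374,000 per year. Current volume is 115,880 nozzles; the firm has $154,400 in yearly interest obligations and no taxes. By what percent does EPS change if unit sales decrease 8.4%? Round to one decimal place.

-17.9%

Contribution at this volume is 115,880 × $24.84 = $2,878,459.20.
Subtracting fixed costs: EBIT = $2,878,459.20 − $1,374,000 = $1,504,459.20.
After interest of $154,400.00, pre-tax earnings = $1,350,059.20.
DCL = total CM / (EBIT − I) = $2,878,459.20 / $1,350,059.20 = 2.1321.
%ΔEPS = DCL × %ΔSales = 2.1321 × -8.4% = -17.9%.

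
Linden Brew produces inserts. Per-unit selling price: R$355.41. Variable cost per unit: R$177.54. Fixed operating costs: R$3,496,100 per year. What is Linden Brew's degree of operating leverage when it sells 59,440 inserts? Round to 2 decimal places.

At 59,440 units, contribution = 59,440 × R$177.87 = R$10,572,592.80.
EBIT = R$10,572,592.80 − R$3,496,100 = R$7,076,492.80.
DOL = contribution ÷ EBIT = R$10,572,592.80 ÷ R$7,076,492.80 = 1.4940.

1.49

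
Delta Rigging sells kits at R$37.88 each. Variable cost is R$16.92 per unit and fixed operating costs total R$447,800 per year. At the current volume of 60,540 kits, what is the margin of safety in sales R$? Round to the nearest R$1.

Contribution margin per unit = R$37.88 − R$16.92 = R$20.96. Break-even units = R$447,800 ÷ R$20.96 = 21,364.50; break-even revenue = 21,364.50 × R$37.88 = R$809,287.40.
Actual sales revenue = 60,540 × R$37.88 = R$2,293,255.20.
Margin of safety = R$2,293,255.20 − R$809,287.40 = R$1,483,968.

R$1,483,968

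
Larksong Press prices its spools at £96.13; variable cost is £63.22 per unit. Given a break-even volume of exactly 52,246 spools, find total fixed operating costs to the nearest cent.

£1,719,415.86

Each unit contributes £96.13 − £63.22 = £32.91.
Since BE = FC / CM, FC = 52,246 × £32.91 = £1,719,415.86.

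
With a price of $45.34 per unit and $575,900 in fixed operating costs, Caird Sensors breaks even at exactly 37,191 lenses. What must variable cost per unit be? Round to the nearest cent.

$29.86

Contribution per unit must be FC / Q = $575,900 / 37,191 = $15.4849.
Hence VC = price − CM = $45.34 − $15.4849 = $29.86.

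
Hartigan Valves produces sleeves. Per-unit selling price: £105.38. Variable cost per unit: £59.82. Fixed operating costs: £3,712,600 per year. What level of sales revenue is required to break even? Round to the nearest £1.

£8,587,221

CM per unit = £105.38 − £59.82 = £45.56; CM ratio = £45.56 / £105.38 = 0.4323.
Break-even sales = FC ÷ CM ratio = £3,712,600 × £105.38 / £45.56 = £8,587,221.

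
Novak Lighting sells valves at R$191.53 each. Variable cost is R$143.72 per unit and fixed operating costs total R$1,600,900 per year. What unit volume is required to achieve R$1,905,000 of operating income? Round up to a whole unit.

73,330 valves

Contribution margin per unit = R$191.53 − R$143.72 = R$47.81.
Need Q such that Q × R$47.81 − R$1,600,900 = R$1,905,000, i.e. Q = R$3,505,900 / R$47.81 = 73,329.85 → 73,330.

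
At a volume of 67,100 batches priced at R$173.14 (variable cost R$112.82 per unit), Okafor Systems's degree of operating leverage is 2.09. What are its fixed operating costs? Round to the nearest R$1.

Total contribution margin = 67,100 × R$60.32 = R$4,047,472.00.
DOL = contribution / EBIT, so EBIT = R$4,047,472.00 / 2.09 = R$1,936,589.47.
Fixed costs = CM − EBIT = R$4,047,472.00 − R$1,936,589.47 = R$2,110,883.

R$2,110,883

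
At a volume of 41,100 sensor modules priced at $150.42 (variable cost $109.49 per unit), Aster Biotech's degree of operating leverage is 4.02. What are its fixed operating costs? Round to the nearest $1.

$1,263,760

At 41,100 units, contribution = 41,100 × $40.93 = $1,682,223.00.
DOL = contribution / EBIT, so EBIT = $1,682,223.00 / 4.02 = $418,463.43.
And FC = contribution − EBIT = $1,682,223.00 − $418,463.43 = $1,263,760.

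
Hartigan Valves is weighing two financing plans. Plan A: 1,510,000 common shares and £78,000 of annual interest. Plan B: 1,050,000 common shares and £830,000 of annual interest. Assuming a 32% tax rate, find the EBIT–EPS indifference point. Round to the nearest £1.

At indifference, (EBIT − 78,000)(1 − t)/1,510,000 = (EBIT − 830,000)(1 − t)/1,050,000.
Cancelling (1 − t) and cross-multiplying: 1,050,000·(EBIT − 78,000) = 1,510,000·(EBIT − 830,000).
EBIT × (1,510,000 − 1,050,000) = 830,000 × 1,510,000 − 78,000 × 1,050,000 = 1,171,400,000,000, so EBIT = 1,171,400,000,000 ÷ 460,000 = 2,546,521.74.

£2,546,522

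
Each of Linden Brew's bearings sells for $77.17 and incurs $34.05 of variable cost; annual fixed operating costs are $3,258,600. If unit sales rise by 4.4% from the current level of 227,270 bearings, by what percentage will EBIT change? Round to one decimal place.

+6.6%

Total contribution margin = 227,270 × $43.12 = $9,799,882.40.
Operating income = contribution − fixed costs = $9,799,882.40 − $3,258,600 = $6,541,282.40.
DOL = contribution ÷ EBIT = $9,799,882.40 ÷ $6,541,282.40 = 1.4982.
Operating income changes by 1.4982 × +4.4% = +6.6%.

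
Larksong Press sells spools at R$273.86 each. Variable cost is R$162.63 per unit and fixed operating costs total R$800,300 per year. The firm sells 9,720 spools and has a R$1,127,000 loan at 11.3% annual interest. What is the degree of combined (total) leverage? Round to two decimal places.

7.04

At 9,720 units, contribution = 9,720 × R$111.23 = R$1,081,155.60.
EBIT = R$1,081,155.60 − R$800,300 = R$280,855.60. Interest = R$127,351.00.
DOL = R$1,081,155.60 ÷ R$280,855.60 = 3.8495; DFL = R$280,855.60 ÷ R$153,504.60 = 1.8296.
Combined leverage = 3.8495 × 1.8296 = 7.0430.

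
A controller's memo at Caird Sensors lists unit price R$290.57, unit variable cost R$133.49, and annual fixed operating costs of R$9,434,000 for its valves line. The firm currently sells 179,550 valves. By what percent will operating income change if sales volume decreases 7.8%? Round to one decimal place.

At 179,550 units, contribution = 179,550 × R$157.08 = R$28,203,714.00.
Operating income = contribution − fixed costs = R$28,203,714.00 − R$9,434,000 = R$18,769,714.00.
DOL = contribution ÷ EBIT = R$28,203,714.00 ÷ R$18,769,714.00 = 1.5026.
Operating income changes by 1.5026 × -7.8% = -11.7%.

-11.7%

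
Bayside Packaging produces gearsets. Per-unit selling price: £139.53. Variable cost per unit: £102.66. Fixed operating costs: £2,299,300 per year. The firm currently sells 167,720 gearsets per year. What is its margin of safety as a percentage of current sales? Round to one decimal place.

Each unit contributes £139.53 − £102.66 = £36.87. Break-even units = £2,299,300 ÷ £36.87 = 62,362.35; break-even revenue = 62,362.35 × £139.53 = £8,701,419.28.
Actual sales revenue = 167,720 × £139.53 = £23,401,971.60.
Margin of safety = (£23,401,971.60 − £8,701,419.28) ÷ £23,401,971.60 = 62.8%.

62.8%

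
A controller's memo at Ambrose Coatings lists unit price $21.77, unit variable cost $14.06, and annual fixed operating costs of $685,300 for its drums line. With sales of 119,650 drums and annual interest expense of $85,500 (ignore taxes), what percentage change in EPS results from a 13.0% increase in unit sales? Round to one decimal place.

Total contribution margin = 119,650 × $7.71 = $922,501.50.
EBIT = $922,501.50 − $685,300 = $237,201.50.
After interest of $85,500.00, pre-tax earnings = $151,701.50.
Degree of combined leverage = contribution ÷ (EBIT − I) = $922,501.50 ÷ $151,701.50 = 6.0810.
%ΔEPS = DCL × %ΔSales = 6.0810 × +13.0% = +79.1%.

+79.1%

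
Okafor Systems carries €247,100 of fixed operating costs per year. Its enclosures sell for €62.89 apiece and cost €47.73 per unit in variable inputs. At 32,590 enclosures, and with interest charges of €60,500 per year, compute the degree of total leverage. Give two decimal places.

Total contribution margin = 32,590 × €15.16 = €494,064.40.
EBIT = €494,064.40 − €247,100 = €246,964.40. Interest = €60,500.00.
DOL = €494,064.40 ÷ €246,964.40 = 2.0005; DFL = €246,964.40 ÷ €186,464.40 = 1.3245.
DCL = DOL × DFL = 2.0005 × 1.3245 = 2.6497.

2.65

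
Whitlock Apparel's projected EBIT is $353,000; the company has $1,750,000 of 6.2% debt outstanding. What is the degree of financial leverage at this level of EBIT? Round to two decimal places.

Annual interest charges come to $108,500.00.
DFL = EBIT ÷ (EBIT − I) = $353,000 ÷ ($353,000 − $108,500.00) = $353,000 ÷ $244,500.00 = 1.4438.

1.44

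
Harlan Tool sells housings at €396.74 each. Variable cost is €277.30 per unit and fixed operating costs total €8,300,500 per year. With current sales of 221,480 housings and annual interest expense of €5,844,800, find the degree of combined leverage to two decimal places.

2.15

Contribution at this volume is 221,480 × €119.44 = €26,453,571.20.
Subtracting fixed costs: EBIT = €26,453,571.20 − €8,300,500 = €18,153,071.20. Interest = €5,844,800.00.
DOL = €26,453,571.20 ÷ €18,153,071.20 = 1.4573; DFL = €18,153,071.20 ÷ €12,308,271.20 = 1.4749.
Combined leverage = 1.4573 × 1.4749 = 2.1494.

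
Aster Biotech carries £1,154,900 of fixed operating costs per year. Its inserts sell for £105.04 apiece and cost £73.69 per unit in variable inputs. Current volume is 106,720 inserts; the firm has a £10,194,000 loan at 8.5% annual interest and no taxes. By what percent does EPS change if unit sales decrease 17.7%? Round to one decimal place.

-44.7%

Contribution at this volume is 106,720 × £31.35 = £3,345,672.00.
Subtracting fixed costs: EBIT = £3,345,672.00 − £1,154,900 = £2,190,772.00.
After interest of £866,490.00, pre-tax earnings = £1,324,282.00.
DCL = total CM / (EBIT − I) = £3,345,672.00 / £1,324,282.00 = 2.5264.
EPS therefore changes by 2.5264 × (-17.7%) = -44.7%.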